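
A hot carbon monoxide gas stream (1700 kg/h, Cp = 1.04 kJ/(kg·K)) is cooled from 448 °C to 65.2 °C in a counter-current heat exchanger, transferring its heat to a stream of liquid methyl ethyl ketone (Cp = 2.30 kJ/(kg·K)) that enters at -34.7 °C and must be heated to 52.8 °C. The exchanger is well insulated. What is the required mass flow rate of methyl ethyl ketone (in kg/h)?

Heat released by hot stream: Q = 1700 × 1.04 × (448 − 65.2) = 676790 kJ/h
Energy balance on cold side (adiabatic exchanger): Q = ṁ_c·Cp_c·(T_c,out − T_c,in)
ṁ_c = 676790 / [2.30 × (52.8 − -34.7)] = 3362.9 kg/h

ṁ_c = 3360 kg/h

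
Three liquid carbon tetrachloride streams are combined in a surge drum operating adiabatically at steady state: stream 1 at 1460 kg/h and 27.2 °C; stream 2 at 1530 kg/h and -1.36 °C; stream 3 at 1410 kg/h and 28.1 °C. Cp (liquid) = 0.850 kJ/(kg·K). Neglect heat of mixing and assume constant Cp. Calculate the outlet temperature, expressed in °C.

T_out = 17.6 °C

Adiabatic, steady state ⇒ Σ ṁᵢCp,ᵢ(T_out − Tᵢ) = 0
T_out = Σ ṁᵢCp,ᵢTᵢ / Σ ṁᵢCp,ᵢ
      = 65664 / 3740 = 17.557 °C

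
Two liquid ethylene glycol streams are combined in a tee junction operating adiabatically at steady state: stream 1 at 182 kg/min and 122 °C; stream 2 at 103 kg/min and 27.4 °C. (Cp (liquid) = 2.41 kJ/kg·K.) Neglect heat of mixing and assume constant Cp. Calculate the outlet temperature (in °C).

No heat crosses the boundary, so H_out = H_in.
T_out = Σ ṁᵢCp,ᵢTᵢ / Σ ṁᵢCp,ᵢ
      = 60313 / 686.85 = 87.811 °C

T_out = 87.8 °C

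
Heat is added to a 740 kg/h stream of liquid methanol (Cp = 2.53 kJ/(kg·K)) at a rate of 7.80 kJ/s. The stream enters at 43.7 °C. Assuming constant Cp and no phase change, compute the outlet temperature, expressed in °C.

T_out = 58.7 °C

Q = 7.80 kJ/s = 28080 kJ/h
ΔT = Q/(ṁ·Cp) = 28080/(740×2.53) = 14.998 K
T_out = 43.7 + 14.998 = 58.698 °C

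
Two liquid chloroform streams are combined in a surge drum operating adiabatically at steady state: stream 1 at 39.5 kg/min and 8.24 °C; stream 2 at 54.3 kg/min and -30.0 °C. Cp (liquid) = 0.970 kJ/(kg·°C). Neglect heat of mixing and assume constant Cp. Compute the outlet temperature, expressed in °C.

Adiabatic, steady state ⇒ Σ ṁᵢCp,ᵢ(T_out − Tᵢ) = 0
T_out = Σ ṁᵢCp,ᵢTᵢ / Σ ṁᵢCp,ᵢ
      = -1264.4 / 90.986 = -13.897 °C

T_out = -13.9 °C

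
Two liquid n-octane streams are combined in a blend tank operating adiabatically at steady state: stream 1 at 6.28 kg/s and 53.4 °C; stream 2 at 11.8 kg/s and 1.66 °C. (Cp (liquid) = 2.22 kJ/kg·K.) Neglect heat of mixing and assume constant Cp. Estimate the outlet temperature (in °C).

T_out = 19.6 °C

No heat crosses the boundary, so H_out = H_in.
Σ ṁᵢCp,ᵢTᵢ = 6.28×2.22×53.4 + 11.8×2.22×1.66 = 787.97
Σ ṁᵢCp,ᵢ = 6.28×2.22 + 11.8×2.22 = 40.138
T_out = 787.97 / 40.138 = 19.632 °C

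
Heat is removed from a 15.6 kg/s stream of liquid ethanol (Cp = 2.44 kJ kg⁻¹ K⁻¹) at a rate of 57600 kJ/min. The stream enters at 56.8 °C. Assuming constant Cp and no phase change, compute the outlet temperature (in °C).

Q = 57600 kJ/min = 960 kJ/s
ΔT = Q/(ṁ·Cp) = 960/(15.6×2.44) = 25.221 K
T_out = 56.8 − 25.221 = 31.579 °C

T_out = 31.6 °C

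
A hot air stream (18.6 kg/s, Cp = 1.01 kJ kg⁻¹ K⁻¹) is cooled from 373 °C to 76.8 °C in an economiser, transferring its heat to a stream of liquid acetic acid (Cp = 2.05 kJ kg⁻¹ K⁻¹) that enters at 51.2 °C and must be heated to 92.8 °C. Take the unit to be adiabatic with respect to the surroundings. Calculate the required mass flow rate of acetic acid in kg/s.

Heat released by hot stream: Q = 18.6 × 1.01 × (373 − 76.8) = 5564.4 kJ/s
Energy balance on cold side (adiabatic exchanger): Q = ṁ_c·Cp_c·(T_c,out − T_c,in)
ṁ_c = 5564.4 / [2.05 × (92.8 − 51.2)] = 65.249 kg/s

ṁ_c = 65.2 kg/s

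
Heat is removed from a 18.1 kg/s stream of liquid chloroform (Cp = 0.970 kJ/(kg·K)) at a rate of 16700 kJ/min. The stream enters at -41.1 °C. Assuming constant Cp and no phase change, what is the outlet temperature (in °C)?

Q = 16700 kJ/min = 278.33 kJ/s
ΔT = Q/(ṁ·Cp) = 278.33/(18.1×0.970) = 15.853 K
T_out = -41.1 − 15.853 = -56.953 °C

T_out = -57.0 °C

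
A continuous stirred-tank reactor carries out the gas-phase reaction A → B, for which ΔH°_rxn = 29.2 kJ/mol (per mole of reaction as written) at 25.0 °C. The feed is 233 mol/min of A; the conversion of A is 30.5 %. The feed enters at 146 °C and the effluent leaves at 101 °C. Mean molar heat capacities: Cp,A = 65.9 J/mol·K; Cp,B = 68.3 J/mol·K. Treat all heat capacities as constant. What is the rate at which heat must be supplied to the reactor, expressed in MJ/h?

Extent of reaction ξ = 0.305 × 233 = 71.065 mol/min
Reaction term: ξ·ΔH°_rxn = 71.065 × 29.2 = 2075.1 kJ/min
Sensible, feed 146→25 °C: -1857.9 kJ/min
Outlet flows (mol/min): A 161.94, B 71.065
Sensible, products 25→101 °C: 1179.9 kJ/min
Q = ΔH = 1397.1 kJ/min = 23.285 kW
Heat supplied = 83.826 MJ/h

Q_in = 83.8 MJ/h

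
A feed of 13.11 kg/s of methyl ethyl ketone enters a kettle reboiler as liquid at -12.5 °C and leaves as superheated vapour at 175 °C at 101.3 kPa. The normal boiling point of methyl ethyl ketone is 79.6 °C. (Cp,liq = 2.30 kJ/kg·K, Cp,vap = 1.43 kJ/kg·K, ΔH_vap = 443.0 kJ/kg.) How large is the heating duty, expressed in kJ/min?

liquid -12.5→79.6 °C: 211.83 kJ/kg
vaporisation at 79.6 °C: 443 kJ/kg
vapour 79.6→175 °C: 136.42 kJ/kg
Δh = 211.83 + 443 + 136.42 = 791.25 kJ/kg
Q = ṁ·Δh = 13.11 kg/s × 791.25 kJ/kg = 10373 kJ/s
|Q| = 10373 kW = 622400 kJ/min

Q = 622000 kJ/min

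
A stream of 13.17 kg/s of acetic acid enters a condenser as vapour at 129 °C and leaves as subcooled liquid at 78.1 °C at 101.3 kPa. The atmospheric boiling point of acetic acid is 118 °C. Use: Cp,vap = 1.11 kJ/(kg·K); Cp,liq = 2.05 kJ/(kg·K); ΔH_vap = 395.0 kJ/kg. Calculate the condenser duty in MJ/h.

Q_c = 23200 MJ/h

vapour 129→118 °C: -12.21 kJ/kg
condensation at 118 °C: -395 kJ/kg
liquid 118→78.1 °C: -81.795 kJ/kg
Δh = -12.21 + -395 + -81.795 = -489 kJ/kg
Q = ṁ·Δh = 13.17 kg/s × -489 kJ/kg = -6440.2 kJ/s
|Q| = 6440.2 kW = 23185 MJ/h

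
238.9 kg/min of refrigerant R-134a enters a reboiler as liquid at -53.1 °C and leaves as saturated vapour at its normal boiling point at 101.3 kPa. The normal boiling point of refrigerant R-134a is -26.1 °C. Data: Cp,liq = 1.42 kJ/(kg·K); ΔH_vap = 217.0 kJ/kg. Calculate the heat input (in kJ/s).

Q = 1020 kJ/s

liquid -53.1→-26.1 °C: 38.34 kJ/kg
vaporisation at -26.1 °C: 217 kJ/kg
Δh = 38.34 + 217 = 255.34 kJ/kg
Q = ṁ·Δh = 238.9 kg/min × 255.34 kJ/kg = 61001 kJ/min
|Q| = 1016.7 kW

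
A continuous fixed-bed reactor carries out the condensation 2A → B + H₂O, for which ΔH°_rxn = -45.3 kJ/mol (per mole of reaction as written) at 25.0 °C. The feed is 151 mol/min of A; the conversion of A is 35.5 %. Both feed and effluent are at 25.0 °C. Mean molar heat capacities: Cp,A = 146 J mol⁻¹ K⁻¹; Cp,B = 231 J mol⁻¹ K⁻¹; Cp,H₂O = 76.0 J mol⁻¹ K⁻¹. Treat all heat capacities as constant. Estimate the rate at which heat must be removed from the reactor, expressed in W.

Q_out = 20200 W

Extent of reaction ξ = 0.355 × 151 / 2 = 26.802 mol/min
Reaction term: ξ·ΔH°_rxn = 26.802 × -45.3 = -1214.2 kJ/min
Q = ΔH = -1214.2 kJ/min = -20.236 kW
Heat removed = 20236 W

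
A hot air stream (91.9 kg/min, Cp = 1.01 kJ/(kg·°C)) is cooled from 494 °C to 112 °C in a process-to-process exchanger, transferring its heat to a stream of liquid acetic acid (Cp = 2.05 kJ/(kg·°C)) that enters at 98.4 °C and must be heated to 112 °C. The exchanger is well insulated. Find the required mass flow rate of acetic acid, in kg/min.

ṁ_c = 1270 kg/min

Heat released by hot stream: Q = 91.9 × 1.01 × (494 − 112) = 35457 kJ/min
Energy balance on cold side (adiabatic exchanger): Q = ṁ_c·Cp_c·(T_c,out − T_c,in)
ṁ_c = 35457 / [2.05 × (112 − 98.4)] = 1271.8 kg/min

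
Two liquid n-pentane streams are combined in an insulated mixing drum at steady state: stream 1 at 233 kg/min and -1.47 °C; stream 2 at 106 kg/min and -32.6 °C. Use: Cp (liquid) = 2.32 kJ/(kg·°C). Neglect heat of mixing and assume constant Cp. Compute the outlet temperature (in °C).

T_out = -11.2 °C

Adiabatic, steady state ⇒ Σ ṁᵢCp,ᵢ(T_out − Tᵢ) = 0
T_out = Σ ṁᵢCp,ᵢTᵢ / Σ ṁᵢCp,ᵢ
      = -8811.6 / 786.48 = -11.204 °C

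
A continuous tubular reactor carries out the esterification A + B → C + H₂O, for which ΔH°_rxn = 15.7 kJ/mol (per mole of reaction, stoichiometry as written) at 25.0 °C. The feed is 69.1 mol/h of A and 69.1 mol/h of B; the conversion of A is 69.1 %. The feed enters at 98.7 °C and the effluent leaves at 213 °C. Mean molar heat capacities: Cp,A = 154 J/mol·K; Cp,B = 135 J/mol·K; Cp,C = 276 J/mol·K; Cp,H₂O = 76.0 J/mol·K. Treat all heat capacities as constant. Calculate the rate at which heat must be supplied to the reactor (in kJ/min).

Q_in = 60.0 kJ/min

Extent of reaction ξ = 0.691 × 69.1 = 47.748 mol/h
Reaction term: ξ·ΔH°_rxn = 47.748 × 15.7 = 749.65 kJ/h
Sensible, feed 98.7→25 °C: -1471.8 kJ/h
Outlet flows (mol/h): A 21.352, B 21.352, C 47.748, H₂O 47.748
Sensible, products 25→213 °C: 4319.9 kJ/h
Q = ΔH = 3597.7 kJ/h = 0.99937 kW
Heat supplied = 59.962 kJ/min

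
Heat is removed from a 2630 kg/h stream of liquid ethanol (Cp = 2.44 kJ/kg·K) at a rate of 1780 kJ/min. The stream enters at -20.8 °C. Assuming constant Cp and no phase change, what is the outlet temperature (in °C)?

T_out = -37.4 °C

Q = 1780 kJ/min = 106800 kJ/h
ΔT = Q/(ṁ·Cp) = 106800/(2630×2.44) = 16.643 K
T_out = -20.8 − 16.643 = -37.443 °C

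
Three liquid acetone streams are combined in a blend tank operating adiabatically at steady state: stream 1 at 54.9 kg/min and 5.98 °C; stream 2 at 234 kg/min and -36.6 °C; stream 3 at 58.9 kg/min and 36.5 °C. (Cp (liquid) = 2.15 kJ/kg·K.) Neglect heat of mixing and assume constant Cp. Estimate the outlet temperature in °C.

T_out = -17.5 °C

Adiabatic, steady state ⇒ Σ ṁᵢCp,ᵢ(T_out − Tᵢ) = 0
T_out = Σ ṁᵢCp,ᵢTᵢ / Σ ṁᵢCp,ᵢ
      = -13085 / 747.77 = -17.499 °C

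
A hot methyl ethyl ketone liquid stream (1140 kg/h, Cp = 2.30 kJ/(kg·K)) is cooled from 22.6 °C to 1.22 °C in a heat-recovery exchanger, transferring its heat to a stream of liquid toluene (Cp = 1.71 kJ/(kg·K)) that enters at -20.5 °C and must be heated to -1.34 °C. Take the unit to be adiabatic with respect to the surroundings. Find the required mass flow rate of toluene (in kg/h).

Heat released by hot stream: Q = 1140 × 2.30 × (22.6 − 1.22) = 56058 kJ/h
Energy balance on cold side (adiabatic exchanger): Q = ṁ_c·Cp_c·(T_c,out − T_c,in)
ṁ_c = 56058 / [1.71 × (-1.34 − -20.5)] = 1711 kg/h

ṁ_c = 1710 kg/h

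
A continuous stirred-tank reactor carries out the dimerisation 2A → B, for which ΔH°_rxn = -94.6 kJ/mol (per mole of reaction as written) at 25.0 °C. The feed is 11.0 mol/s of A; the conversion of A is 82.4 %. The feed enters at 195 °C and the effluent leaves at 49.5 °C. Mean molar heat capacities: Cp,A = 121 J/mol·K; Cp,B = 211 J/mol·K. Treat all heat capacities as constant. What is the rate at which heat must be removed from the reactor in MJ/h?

Extent of reaction ξ = 0.824 × 11.0 / 2 = 4.532 mol/s
Reaction term: ξ·ΔH°_rxn = 4.532 × -94.6 = -428.73 kJ/s
Sensible, feed 195→25 °C: -226.27 kJ/s
Outlet flows (mol/s): A 1.936, B 4.532
Sensible, products 25→49.5 °C: 29.167 kJ/s
Q = ΔH = -625.83 kJ/s = -625.83 kW
Heat removed = 2253 MJ/h

Q_out = 2250 MJ/h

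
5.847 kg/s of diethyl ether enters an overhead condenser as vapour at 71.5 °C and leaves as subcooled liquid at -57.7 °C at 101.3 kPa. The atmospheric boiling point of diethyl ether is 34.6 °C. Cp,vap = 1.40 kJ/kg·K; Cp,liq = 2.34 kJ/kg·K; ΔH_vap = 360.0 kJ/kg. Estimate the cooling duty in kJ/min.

vapour 71.5→34.6 °C: -51.66 kJ/kg
condensation at 34.6 °C: -360 kJ/kg
liquid 34.6→-57.7 °C: -215.98 kJ/kg
Δh = -51.66 + -360 + -215.98 = -627.64 kJ/kg
Q = ṁ·Δh = 5.847 kg/s × -627.64 kJ/kg = -3669.8 kJ/s
|Q| = 3669.8 kW = 220190 kJ/min

Q_c = 220000 kJ/min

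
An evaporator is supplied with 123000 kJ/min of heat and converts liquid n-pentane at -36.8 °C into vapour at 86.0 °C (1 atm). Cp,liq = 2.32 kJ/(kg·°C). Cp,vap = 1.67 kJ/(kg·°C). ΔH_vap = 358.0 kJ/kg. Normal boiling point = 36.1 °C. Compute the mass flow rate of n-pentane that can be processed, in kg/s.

ṁ = 3.36 kg/s

Δh = 2.32×(36.1−-36.8) + 358.0 + 1.67×(86.0−36.1) = 610.46 kJ/kg
Q = 123000 kJ/min = 2050 kJ/s = 2050 kJ/s
ṁ = Q/Δh = 2050 / 610.46 = 3.3581 kg/s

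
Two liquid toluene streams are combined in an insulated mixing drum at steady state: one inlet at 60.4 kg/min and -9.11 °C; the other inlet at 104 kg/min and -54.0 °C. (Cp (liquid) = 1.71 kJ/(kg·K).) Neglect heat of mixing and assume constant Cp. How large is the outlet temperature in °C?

Adiabatic, steady state ⇒ Σ ṁᵢCp,ᵢ(T_out − Tᵢ) = 0
T_out = Σ ṁᵢCp,ᵢTᵢ / Σ ṁᵢCp,ᵢ
      = -10544 / 281.12 = -37.508 °C

T_out = -37.5 °C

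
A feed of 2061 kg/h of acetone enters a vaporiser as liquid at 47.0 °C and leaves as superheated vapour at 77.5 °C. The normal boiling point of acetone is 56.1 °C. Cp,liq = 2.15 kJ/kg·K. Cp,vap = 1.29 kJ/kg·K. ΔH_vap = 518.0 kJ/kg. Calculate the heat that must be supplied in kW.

Q = 324 kW

liquid 47.0→56.1 °C: 19.565 kJ/kg
vaporisation at 56.1 °C: 518 kJ/kg
vapour 56.1→77.5 °C: 27.606 kJ/kg
Δh = 19.565 + 518 + 27.606 = 565.17 kJ/kg
Q = ṁ·Δh = 2061 kg/h × 565.17 kJ/kg = 1.1648e+06 kJ/h
|Q| = 323.56 kW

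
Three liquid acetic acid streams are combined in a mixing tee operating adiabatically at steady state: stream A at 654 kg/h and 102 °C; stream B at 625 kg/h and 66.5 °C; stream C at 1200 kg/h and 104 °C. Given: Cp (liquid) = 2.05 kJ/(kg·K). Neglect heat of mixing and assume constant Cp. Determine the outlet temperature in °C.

T_out = 94.0 °C

No heat crosses the boundary, so H_out = H_in.
T_out = Σ ṁᵢCp,ᵢTᵢ / Σ ṁᵢCp,ᵢ
      = 477790 / 5081.9 = 94.018 °C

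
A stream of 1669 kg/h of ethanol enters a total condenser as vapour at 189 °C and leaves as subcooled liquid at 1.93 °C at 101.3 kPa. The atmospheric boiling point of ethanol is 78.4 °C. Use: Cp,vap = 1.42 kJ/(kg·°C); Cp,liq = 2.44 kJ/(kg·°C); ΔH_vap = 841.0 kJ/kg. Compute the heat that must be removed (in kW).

vapour 189→78.4 °C: -157.05 kJ/kg
condensation at 78.4 °C: -841 kJ/kg
liquid 78.4→1.93 °C: -186.59 kJ/kg
Δh = -157.05 + -841 + -186.59 = -1184.6 kJ/kg
Q = ṁ·Δh = 1669 kg/h × -1184.6 kJ/kg = -1.9772e+06 kJ/h
|Q| = 549.21 kW

Q_c = 549 kW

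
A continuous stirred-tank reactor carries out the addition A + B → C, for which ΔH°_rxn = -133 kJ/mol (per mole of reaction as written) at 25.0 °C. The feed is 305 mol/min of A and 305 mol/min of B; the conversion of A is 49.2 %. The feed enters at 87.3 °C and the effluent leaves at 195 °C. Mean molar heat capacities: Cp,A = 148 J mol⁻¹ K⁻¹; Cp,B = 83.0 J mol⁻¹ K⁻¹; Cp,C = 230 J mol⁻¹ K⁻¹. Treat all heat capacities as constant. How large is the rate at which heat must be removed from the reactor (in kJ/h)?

Q_out = 744000 kJ/h

Extent of reaction ξ = 0.492 × 305 = 150.06 mol/min
Reaction term: ξ·ΔH°_rxn = 150.06 × -133 = -19958 kJ/min
Sensible, feed 87.3→25 °C: -4389.3 kJ/min
Outlet flows (mol/min): A 154.94, B 154.94, C 150.06
Sensible, products 25→195 °C: 11952 kJ/min
Q = ΔH = -12395 kJ/min = -206.59 kW
Heat removed = 743730 kJ/h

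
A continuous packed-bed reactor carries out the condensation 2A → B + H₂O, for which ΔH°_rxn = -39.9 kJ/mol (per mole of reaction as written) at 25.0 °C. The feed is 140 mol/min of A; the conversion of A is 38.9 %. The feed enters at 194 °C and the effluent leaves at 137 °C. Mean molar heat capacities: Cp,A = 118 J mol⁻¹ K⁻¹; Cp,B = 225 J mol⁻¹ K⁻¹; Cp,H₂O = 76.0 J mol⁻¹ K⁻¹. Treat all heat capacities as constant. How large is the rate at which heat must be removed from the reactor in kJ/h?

Q_out = 110000 kJ/h

Extent of reaction ξ = 0.389 × 140 / 2 = 27.23 mol/min
Reaction term: ξ·ΔH°_rxn = 27.23 × -39.9 = -1086.5 kJ/min
Sensible, feed 194→25 °C: -2791.9 kJ/min
Outlet flows (mol/min): A 85.54, B 27.23, H₂O 27.23
Sensible, products 25→137 °C: 2048.5 kJ/min
Q = ΔH = -1829.9 kJ/min = -30.498 kW
Heat removed = 109790 kJ/h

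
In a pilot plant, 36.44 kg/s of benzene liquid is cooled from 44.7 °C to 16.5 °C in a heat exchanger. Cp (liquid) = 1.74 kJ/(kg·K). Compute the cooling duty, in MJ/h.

Q_c = 6440 MJ/h

Q = ṁ·Cp·ΔT = 36.44 × 1.74 × (16.5 − 44.7) = -1788 kJ/s
Cooling duty = 6436.9 MJ/h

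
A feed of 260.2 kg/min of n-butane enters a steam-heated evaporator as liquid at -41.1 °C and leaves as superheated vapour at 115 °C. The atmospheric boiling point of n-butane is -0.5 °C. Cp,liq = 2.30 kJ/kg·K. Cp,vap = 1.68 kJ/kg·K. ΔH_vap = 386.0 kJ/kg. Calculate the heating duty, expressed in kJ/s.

Q = 2920 kJ/s

liquid -41.1→-0.5 °C: 93.38 kJ/kg
vaporisation at -0.5 °C: 386 kJ/kg
vapour -0.5→115 °C: 194.04 kJ/kg
Δh = 93.38 + 386 + 194.04 = 673.42 kJ/kg
Q = ṁ·Δh = 260.2 kg/min × 673.42 kJ/kg = 175220 kJ/min
|Q| = 2920.4 kW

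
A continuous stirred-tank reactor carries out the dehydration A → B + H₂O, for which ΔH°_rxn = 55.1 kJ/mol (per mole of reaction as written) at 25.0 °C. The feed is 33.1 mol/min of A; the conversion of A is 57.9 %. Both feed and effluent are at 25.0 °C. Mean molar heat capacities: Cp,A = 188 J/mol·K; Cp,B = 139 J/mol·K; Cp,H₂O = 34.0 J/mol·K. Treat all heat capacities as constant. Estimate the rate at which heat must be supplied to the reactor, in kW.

Q_in = 17.6 kW

Extent of reaction ξ = 0.579 × 33.1 = 19.165 mol/min
Reaction term: ξ·ΔH°_rxn = 19.165 × 55.1 = 1056 kJ/min
Q = ΔH = 1056 kJ/min = 17.6 kW
Heat supplied = 17.6 kW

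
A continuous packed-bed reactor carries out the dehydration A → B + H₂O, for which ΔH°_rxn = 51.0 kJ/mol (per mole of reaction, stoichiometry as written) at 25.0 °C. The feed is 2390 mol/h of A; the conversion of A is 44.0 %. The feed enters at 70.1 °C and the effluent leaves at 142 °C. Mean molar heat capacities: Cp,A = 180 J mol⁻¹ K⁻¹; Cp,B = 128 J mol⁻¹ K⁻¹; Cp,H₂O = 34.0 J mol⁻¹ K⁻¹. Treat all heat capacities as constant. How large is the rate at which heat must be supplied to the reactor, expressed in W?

Q_in = 22900 W

Extent of reaction ξ = 0.440 × 2390 = 1051.6 mol/h
Reaction term: ξ·ΔH°_rxn = 1051.6 × 51.0 = 53632 kJ/h
Sensible, feed 70.1→25 °C: -19402 kJ/h
Outlet flows (mol/h): A 1338.4, B 1051.6, H₂O 1051.6
Sensible, products 25→142 °C: 48119 kJ/h
Q = ΔH = 82348 kJ/h = 22.875 kW
Heat supplied = 22875 W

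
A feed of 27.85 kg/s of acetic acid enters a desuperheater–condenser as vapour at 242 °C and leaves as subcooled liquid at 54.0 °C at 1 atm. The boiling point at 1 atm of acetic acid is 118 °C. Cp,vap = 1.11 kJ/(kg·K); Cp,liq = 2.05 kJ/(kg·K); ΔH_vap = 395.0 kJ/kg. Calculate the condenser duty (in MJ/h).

Q_c = 66600 MJ/h

vapour 242→118 °C: -137.64 kJ/kg
condensation at 118 °C: -395 kJ/kg
liquid 118→54.0 °C: -131.2 kJ/kg
Δh = -137.64 + -395 + -131.2 = -663.84 kJ/kg
Q = ṁ·Δh = 27.85 kg/s × -663.84 kJ/kg = -18488 kJ/s
|Q| = 18488 kW = 66557 MJ/h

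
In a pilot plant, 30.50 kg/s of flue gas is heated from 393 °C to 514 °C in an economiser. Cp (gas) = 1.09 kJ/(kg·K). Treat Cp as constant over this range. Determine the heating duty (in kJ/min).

Q = ṁ·Cp·ΔT = 30.50 × 1.09 × (514 − 393) = 4022.6 kJ/s
Heating duty = 241360 kJ/min

Q = 241000 kJ/min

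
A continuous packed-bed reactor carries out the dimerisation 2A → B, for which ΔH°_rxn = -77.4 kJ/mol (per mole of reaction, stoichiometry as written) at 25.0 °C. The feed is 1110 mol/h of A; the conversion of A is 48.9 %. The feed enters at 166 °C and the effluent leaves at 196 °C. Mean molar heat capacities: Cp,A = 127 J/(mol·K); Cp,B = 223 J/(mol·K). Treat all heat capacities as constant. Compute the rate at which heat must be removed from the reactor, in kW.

Q_out = 5.06 kW

Extent of reaction ξ = 0.489 × 1110 / 2 = 271.39 mol/h
Reaction term: ξ·ΔH°_rxn = 271.39 × -77.4 = -21006 kJ/h
Sensible, feed 166→25 °C: -19877 kJ/h
Outlet flows (mol/h): A 567.21, B 271.39
Sensible, products 25→196 °C: 22667 kJ/h
Q = ΔH = -18216 kJ/h = -5.0599 kW
Heat removed = 5.0599 kW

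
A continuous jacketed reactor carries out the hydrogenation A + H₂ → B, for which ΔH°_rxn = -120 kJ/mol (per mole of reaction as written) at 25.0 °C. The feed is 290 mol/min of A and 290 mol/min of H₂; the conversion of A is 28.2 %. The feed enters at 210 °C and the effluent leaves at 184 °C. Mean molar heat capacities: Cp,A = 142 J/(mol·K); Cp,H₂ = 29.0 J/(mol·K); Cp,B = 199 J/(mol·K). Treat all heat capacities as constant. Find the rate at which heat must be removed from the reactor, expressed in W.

Extent of reaction ξ = 0.282 × 290 = 81.78 mol/min
Reaction term: ξ·ΔH°_rxn = 81.78 × -120 = -9813.6 kJ/min
Sensible, feed 210→25 °C: -9174.1 kJ/min
Outlet flows (mol/min): A 208.22, H₂ 208.22, B 81.78
Sensible, products 25→184 °C: 8248.9 kJ/min
Q = ΔH = -10739 kJ/min = -178.98 kW
Heat removed = 178980 W

Q_out = 179000 W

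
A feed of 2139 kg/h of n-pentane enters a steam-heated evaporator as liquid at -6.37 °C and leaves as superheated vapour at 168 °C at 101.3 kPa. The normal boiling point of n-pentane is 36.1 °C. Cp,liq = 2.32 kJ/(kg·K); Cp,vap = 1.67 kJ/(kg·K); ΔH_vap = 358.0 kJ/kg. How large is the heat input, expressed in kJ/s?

Q = 402 kJ/s

liquid -6.37→36.1 °C: 98.53 kJ/kg
vaporisation at 36.1 °C: 358 kJ/kg
vapour 36.1→168 °C: 220.27 kJ/kg
Δh = 98.53 + 358 + 220.27 = 676.8 kJ/kg
Q = ṁ·Δh = 2139 kg/h × 676.8 kJ/kg = 1.4477e+06 kJ/h
|Q| = 402.13 kW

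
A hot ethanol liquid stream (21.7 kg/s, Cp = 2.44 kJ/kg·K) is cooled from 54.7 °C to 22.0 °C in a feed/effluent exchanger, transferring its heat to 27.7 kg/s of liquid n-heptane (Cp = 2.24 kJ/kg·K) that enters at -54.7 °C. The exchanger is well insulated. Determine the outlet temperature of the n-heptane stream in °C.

T_c,out = -26.8 °C

Heat released by hot stream: Q = 21.7 × 2.44 × (54.7 − 22.0) = 1731.4 kJ/s
Energy balance on cold side (adiabatic exchanger): Q = ṁ_c·Cp_c·(T_c,out − T_c,in)
T_c,out = -54.7 + 1731.4/(27.7 × 2.24) = -26.796 °C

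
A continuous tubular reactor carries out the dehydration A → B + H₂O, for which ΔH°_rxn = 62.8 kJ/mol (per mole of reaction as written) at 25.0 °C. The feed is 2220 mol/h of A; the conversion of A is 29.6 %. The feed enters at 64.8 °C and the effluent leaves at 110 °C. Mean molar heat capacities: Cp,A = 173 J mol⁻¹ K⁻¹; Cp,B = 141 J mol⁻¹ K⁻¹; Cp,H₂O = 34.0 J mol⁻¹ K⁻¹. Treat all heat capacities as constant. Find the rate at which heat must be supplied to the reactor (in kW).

Extent of reaction ξ = 0.296 × 2220 = 657.12 mol/h
Reaction term: ξ·ΔH°_rxn = 657.12 × 62.8 = 41267 kJ/h
Sensible, feed 64.8→25 °C: -15286 kJ/h
Outlet flows (mol/h): A 1562.9, B 657.12, H₂O 657.12
Sensible, products 25→110 °C: 32757 kJ/h
Q = ΔH = 58738 kJ/h = 16.316 kW
Heat supplied = 16.316 kW

Q_in = 16.3 kW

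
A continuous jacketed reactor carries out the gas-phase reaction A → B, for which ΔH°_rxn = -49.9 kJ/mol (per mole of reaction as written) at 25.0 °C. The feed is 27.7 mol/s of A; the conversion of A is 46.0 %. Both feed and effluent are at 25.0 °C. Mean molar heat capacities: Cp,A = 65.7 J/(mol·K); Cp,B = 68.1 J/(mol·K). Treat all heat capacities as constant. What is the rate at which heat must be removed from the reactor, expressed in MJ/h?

Extent of reaction ξ = 0.460 × 27.7 = 12.742 mol/s
Reaction term: ξ·ΔH°_rxn = 12.742 × -49.9 = -635.83 kJ/s
Q = ΔH = -635.83 kJ/s = -635.83 kW
Heat removed = 2289 MJ/h

Q_out = 2290 MJ/h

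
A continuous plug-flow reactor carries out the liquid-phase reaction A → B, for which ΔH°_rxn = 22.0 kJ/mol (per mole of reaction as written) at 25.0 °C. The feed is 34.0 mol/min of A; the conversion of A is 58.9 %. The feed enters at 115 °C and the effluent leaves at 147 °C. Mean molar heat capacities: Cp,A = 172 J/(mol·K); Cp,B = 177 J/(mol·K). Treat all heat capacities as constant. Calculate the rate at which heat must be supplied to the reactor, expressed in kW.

Extent of reaction ξ = 0.589 × 34.0 = 20.026 mol/min
Reaction term: ξ·ΔH°_rxn = 20.026 × 22.0 = 440.57 kJ/min
Sensible, feed 115→25 °C: -526.32 kJ/min
Outlet flows (mol/min): A 13.974, B 20.026
Sensible, products 25→147 °C: 725.67 kJ/min
Q = ΔH = 639.92 kJ/min = 10.665 kW
Heat supplied = 10.665 kW

Q_in = 10.7 kW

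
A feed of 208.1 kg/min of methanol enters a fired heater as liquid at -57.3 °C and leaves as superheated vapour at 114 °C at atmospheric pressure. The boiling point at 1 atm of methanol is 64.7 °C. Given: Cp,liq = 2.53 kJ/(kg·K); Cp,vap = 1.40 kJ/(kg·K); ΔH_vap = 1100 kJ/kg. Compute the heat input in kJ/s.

liquid -57.3→64.7 °C: 308.66 kJ/kg
vaporisation at 64.7 °C: 1100 kJ/kg
vapour 64.7→114 °C: 69.02 kJ/kg
Δh = 308.66 + 1100 + 69.02 = 1477.7 kJ/kg
Q = ṁ·Δh = 208.1 kg/min × 1477.7 kJ/kg = 307510 kJ/min
|Q| = 5125.1 kW

Q = 5130 kJ/s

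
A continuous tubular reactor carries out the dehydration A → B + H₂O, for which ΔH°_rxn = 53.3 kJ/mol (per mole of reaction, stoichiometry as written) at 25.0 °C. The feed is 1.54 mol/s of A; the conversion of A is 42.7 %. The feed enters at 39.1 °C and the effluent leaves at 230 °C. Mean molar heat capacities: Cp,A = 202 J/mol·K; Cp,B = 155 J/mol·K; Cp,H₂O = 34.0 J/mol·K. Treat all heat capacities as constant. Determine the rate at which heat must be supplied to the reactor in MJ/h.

Extent of reaction ξ = 0.427 × 1.54 = 0.65758 mol/s
Reaction term: ξ·ΔH°_rxn = 0.65758 × 53.3 = 35.049 kJ/s
Sensible, feed 39.1→25 °C: -4.3862 kJ/s
Outlet flows (mol/s): A 0.88242, B 0.65758, H₂O 0.65758
Sensible, products 25→230 °C: 62.019 kJ/s
Q = ΔH = 92.682 kJ/s = 92.682 kW
Heat supplied = 333.65 MJ/h

Q_in = 334 MJ/h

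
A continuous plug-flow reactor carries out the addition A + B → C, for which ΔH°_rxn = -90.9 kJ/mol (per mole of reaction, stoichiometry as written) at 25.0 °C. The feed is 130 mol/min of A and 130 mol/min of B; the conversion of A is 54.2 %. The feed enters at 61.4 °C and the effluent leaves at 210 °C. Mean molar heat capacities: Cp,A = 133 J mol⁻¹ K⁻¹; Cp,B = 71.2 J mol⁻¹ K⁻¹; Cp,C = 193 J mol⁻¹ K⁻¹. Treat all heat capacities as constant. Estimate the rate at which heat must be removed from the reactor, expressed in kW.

Q_out = 43.4 kW

Extent of reaction ξ = 0.542 × 130 = 70.46 mol/min
Reaction term: ξ·ΔH°_rxn = 70.46 × -90.9 = -6404.8 kJ/min
Sensible, feed 61.4→25 °C: -966.27 kJ/min
Outlet flows (mol/min): A 59.54, B 59.54, C 70.46
Sensible, products 25→210 °C: 4765 kJ/min
Q = ΔH = -2606.1 kJ/min = -43.435 kW
Heat removed = 43.435 kW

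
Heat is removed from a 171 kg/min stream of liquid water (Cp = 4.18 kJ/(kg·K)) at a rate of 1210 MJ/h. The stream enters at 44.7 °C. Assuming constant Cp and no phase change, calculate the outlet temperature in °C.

Q = 1210 MJ/h = 20167 kJ/min
ΔT = Q/(ṁ·Cp) = 20167/(171×4.18) = 28.214 K
T_out = 44.7 − 28.214 = 16.486 °C

T_out = 16.5 °C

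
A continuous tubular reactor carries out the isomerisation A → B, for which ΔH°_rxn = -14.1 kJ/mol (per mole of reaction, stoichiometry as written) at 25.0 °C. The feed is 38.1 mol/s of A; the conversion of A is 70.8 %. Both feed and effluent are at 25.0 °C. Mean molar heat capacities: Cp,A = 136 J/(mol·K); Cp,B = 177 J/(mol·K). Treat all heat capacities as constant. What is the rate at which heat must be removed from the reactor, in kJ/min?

Extent of reaction ξ = 0.708 × 38.1 = 26.975 mol/s
Reaction term: ξ·ΔH°_rxn = 26.975 × -14.1 = -380.34 kJ/s
Q = ΔH = -380.34 kJ/s = -380.34 kW
Heat removed = 22821 kJ/min

Q_out = 22800 kJ/min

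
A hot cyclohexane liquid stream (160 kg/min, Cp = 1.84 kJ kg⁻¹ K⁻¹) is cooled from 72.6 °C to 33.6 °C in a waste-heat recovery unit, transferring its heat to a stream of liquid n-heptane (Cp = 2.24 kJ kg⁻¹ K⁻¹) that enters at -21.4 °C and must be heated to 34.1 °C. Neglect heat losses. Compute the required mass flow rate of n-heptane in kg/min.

Heat released by hot stream: Q = 160 × 1.84 × (72.6 − 33.6) = 11482 kJ/min
Energy balance on cold side (adiabatic exchanger): Q = ṁ_c·Cp_c·(T_c,out − T_c,in)
ṁ_c = 11482 / [2.24 × (34.1 − -21.4)] = 92.355 kg/min

ṁ_c = 92.4 kg/min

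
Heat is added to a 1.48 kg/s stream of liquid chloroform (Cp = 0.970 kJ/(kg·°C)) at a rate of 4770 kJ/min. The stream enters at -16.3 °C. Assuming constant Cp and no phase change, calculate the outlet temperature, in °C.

T_out = 39.1 °C

Q = 4770 kJ/min = 79.5 kJ/s
ΔT = Q/(ṁ·Cp) = 79.5/(1.48×0.970) = 55.378 K
T_out = -16.3 + 55.378 = 39.078 °C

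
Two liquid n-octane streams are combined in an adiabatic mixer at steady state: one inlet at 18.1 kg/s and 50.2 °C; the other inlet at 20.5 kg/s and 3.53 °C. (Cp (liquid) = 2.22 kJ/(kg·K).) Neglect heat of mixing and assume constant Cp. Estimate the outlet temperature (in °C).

Adiabatic, steady state ⇒ Σ ṁᵢCp,ᵢ(T_out − Tᵢ) = 0
Σ ṁᵢCp,ᵢTᵢ = 18.1×2.22×50.2 + 20.5×2.22×3.53 = 2177.8
Σ ṁᵢCp,ᵢ = 18.1×2.22 + 20.5×2.22 = 85.692
T_out = 2177.8 / 85.692 = 25.414 °C

T_out = 25.4 °C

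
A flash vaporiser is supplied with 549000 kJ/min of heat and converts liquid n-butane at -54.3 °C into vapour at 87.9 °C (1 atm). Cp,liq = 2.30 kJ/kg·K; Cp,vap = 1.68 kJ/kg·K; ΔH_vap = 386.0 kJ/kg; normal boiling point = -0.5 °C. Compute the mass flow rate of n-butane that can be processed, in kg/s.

Δh = 2.30×(-0.5−-54.3) + 386.0 + 1.68×(87.9−-0.5) = 658.25 kJ/kg
Q = 549000 kJ/min = 9150 kJ/s = 9150 kJ/s
ṁ = Q/Δh = 9150 / 658.25 = 13.9 kg/s

ṁ = 13.9 kg/s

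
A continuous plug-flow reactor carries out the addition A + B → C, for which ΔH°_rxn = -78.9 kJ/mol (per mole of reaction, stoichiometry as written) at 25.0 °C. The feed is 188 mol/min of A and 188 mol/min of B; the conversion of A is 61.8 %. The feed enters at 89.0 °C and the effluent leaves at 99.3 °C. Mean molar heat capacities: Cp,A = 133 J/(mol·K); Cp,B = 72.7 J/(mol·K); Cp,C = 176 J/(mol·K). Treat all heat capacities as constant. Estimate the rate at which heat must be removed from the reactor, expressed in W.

Q_out = 150000 W

Extent of reaction ξ = 0.618 × 188 = 116.18 mol/min
Reaction term: ξ·ΔH°_rxn = 116.18 × -78.9 = -9166.9 kJ/min
Sensible, feed 89.0→25 °C: -2475 kJ/min
Outlet flows (mol/min): A 71.816, B 71.816, C 116.18
Sensible, products 25→99.3 °C: 2616.9 kJ/min
Q = ΔH = -9025 kJ/min = -150.42 kW
Heat removed = 150420 W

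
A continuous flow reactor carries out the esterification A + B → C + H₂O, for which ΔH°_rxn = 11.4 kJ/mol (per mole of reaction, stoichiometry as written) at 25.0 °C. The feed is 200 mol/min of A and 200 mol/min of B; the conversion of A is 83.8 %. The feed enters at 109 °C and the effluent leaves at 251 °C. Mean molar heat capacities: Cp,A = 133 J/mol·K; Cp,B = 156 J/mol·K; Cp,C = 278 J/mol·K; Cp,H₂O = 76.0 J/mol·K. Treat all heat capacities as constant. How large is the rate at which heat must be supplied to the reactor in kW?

Q_in = 210 kW

Extent of reaction ξ = 0.838 × 200 = 167.6 mol/min
Reaction term: ξ·ΔH°_rxn = 167.6 × 11.4 = 1910.6 kJ/min
Sensible, feed 109→25 °C: -4855.2 kJ/min
Outlet flows (mol/min): A 32.4, B 32.4, C 167.6, H₂O 167.6
Sensible, products 25→251 °C: 15525 kJ/min
Q = ΔH = 12580 kJ/min = 209.67 kW
Heat supplied = 209.67 kW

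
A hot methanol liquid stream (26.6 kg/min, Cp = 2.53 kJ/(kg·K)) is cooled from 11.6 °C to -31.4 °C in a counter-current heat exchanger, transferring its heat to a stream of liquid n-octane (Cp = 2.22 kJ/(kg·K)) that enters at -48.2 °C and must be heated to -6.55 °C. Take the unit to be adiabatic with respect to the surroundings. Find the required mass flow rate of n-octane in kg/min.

ṁ_c = 31.3 kg/min

Heat released by hot stream: Q = 26.6 × 2.53 × (11.6 − -31.4) = 2893.8 kJ/min
Energy balance on cold side (adiabatic exchanger): Q = ṁ_c·Cp_c·(T_c,out − T_c,in)
ṁ_c = 2893.8 / [2.22 × (-6.55 − -48.2)] = 31.297 kg/min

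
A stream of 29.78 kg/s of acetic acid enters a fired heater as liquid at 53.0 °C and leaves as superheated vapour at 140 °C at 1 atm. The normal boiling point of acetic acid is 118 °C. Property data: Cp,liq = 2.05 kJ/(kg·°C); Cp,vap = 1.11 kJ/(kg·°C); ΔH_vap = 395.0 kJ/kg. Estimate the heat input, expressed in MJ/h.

Q = 59300 MJ/h

liquid 53.0→118 °C: 133.25 kJ/kg
vaporisation at 118 °C: 395 kJ/kg
vapour 118→140 °C: 24.42 kJ/kg
Δh = 133.25 + 395 + 24.42 = 552.67 kJ/kg
Q = ṁ·Δh = 29.78 kg/s × 552.67 kJ/kg = 16459 kJ/s
|Q| = 16459 kW = 59251 MJ/h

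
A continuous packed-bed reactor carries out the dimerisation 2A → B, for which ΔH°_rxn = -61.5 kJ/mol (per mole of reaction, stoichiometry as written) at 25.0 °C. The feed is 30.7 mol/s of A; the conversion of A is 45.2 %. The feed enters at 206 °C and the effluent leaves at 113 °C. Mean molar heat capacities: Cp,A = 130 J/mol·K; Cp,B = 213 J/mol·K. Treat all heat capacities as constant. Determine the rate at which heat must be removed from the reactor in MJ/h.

Q_out = 2980 MJ/h

Extent of reaction ξ = 0.452 × 30.7 / 2 = 6.9382 mol/s
Reaction term: ξ·ΔH°_rxn = 6.9382 × -61.5 = -426.7 kJ/s
Sensible, feed 206→25 °C: -722.37 kJ/s
Outlet flows (mol/s): A 16.824, B 6.9382
Sensible, products 25→113 °C: 322.51 kJ/s
Q = ΔH = -826.56 kJ/s = -826.56 kW
Heat removed = 2975.6 MJ/h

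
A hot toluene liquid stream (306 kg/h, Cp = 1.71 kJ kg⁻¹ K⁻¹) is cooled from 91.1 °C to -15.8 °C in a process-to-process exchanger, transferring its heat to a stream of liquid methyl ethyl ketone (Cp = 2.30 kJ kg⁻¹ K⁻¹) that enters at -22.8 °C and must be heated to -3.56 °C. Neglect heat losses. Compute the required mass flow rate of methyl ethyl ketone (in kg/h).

ṁ_c = 1260 kg/h

Heat released by hot stream: Q = 306 × 1.71 × (91.1 − -15.8) = 55936 kJ/h
Energy balance on cold side (adiabatic exchanger): Q = ṁ_c·Cp_c·(T_c,out − T_c,in)
ṁ_c = 55936 / [2.30 × (-3.56 − -22.8)] = 1264 kg/h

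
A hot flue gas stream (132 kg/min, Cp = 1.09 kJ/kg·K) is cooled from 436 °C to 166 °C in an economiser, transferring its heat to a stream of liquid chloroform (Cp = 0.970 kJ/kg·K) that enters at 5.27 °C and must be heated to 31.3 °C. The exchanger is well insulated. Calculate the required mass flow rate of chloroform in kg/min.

Heat released by hot stream: Q = 132 × 1.09 × (436 − 166) = 38848 kJ/min
Energy balance on cold side (adiabatic exchanger): Q = ṁ_c·Cp_c·(T_c,out − T_c,in)
ṁ_c = 38848 / [0.970 × (31.3 − 5.27)] = 1538.6 kg/min

ṁ_c = 1540 kg/min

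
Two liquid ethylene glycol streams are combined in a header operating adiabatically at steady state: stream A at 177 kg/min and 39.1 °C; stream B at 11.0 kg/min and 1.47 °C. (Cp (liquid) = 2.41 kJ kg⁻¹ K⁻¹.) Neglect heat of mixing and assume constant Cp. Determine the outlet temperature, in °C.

Energy balance with Q = 0: Σ ṁᵢCp,ᵢ(T_out − Tᵢ) = 0
T_out = Σ ṁᵢCp,ᵢTᵢ / Σ ṁᵢCp,ᵢ
      = 16718 / 453.08 = 36.898 °C

T_out = 36.9 °C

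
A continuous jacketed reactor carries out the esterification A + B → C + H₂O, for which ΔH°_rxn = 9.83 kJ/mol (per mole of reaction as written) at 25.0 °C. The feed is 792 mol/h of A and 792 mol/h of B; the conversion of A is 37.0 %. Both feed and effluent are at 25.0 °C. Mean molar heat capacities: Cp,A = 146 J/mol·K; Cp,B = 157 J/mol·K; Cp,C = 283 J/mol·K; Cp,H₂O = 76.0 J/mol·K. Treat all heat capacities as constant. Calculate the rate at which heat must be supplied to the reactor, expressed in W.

Q_in = 800 W

Extent of reaction ξ = 0.370 × 792 = 293.04 mol/h
Reaction term: ξ·ΔH°_rxn = 293.04 × 9.83 = 2880.6 kJ/h
Q = ΔH = 2880.6 kJ/h = 0.80016 kW
Heat supplied = 800.16 W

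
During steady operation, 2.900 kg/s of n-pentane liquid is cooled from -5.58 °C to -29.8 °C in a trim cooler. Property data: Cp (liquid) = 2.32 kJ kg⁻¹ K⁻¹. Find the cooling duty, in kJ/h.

Q = ṁ·Cp·ΔT = 2.900 × 2.32 × (-29.8 − -5.58) = -162.95 kJ/s
Cooling duty = 586630 kJ/h

Q_c = 587000 kJ/h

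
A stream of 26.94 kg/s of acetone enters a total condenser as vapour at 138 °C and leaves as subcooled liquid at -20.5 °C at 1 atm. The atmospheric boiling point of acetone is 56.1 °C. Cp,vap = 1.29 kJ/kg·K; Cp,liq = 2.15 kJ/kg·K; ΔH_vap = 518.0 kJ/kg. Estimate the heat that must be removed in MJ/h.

vapour 138→56.1 °C: -105.65 kJ/kg
condensation at 56.1 °C: -518 kJ/kg
liquid 56.1→-20.5 °C: -164.69 kJ/kg
Δh = -105.65 + -518 + -164.69 = -788.34 kJ/kg
Q = ṁ·Δh = 26.94 kg/s × -788.34 kJ/kg = -21238 kJ/s
|Q| = 21238 kW = 76456 MJ/h

Q_c = 76500 MJ/h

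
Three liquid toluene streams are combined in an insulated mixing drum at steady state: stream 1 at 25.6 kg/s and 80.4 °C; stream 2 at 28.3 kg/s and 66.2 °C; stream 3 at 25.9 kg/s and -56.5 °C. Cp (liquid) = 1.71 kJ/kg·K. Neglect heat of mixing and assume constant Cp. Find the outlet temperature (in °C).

Energy balance with Q = 0: Σ ṁᵢCp,ᵢ(T_out − Tᵢ) = 0
T_out = Σ ṁᵢCp,ᵢTᵢ / Σ ṁᵢCp,ᵢ
      = 4220.9 / 136.46 = 30.932 °C

T_out = 30.9 °C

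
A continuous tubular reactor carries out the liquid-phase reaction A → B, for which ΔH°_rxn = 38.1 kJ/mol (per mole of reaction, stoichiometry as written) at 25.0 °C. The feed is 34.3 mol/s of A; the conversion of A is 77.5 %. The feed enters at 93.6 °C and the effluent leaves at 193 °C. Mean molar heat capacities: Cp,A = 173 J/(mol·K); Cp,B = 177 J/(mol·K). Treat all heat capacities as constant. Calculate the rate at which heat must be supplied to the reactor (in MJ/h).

Extent of reaction ξ = 0.775 × 34.3 = 26.582 mol/s
Reaction term: ξ·ΔH°_rxn = 26.582 × 38.1 = 1012.8 kJ/s
Sensible, feed 93.6→25 °C: -407.07 kJ/s
Outlet flows (mol/s): A 7.7175, B 26.582
Sensible, products 25→193 °C: 1014.8 kJ/s
Q = ΔH = 1620.5 kJ/s = 1620.5 kW
Heat supplied = 5833.8 MJ/h

Q_in = 5830 MJ/h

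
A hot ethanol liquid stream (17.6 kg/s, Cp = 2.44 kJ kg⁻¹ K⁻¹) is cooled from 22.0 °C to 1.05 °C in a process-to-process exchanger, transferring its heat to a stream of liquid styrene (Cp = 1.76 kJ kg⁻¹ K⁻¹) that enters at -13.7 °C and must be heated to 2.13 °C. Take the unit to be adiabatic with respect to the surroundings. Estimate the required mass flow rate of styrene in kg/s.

Heat released by hot stream: Q = 17.6 × 2.44 × (22.0 − 1.05) = 899.68 kJ/s
Energy balance on cold side (adiabatic exchanger): Q = ṁ_c·Cp_c·(T_c,out − T_c,in)
ṁ_c = 899.68 / [1.76 × (2.13 − -13.7)] = 32.292 kg/s

ṁ_c = 32.3 kg/s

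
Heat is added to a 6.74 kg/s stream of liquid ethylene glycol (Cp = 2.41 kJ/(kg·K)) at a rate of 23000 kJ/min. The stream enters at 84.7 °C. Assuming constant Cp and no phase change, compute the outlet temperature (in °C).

T_out = 108 °C

Q = 23000 kJ/min = 383.33 kJ/s
ΔT = Q/(ṁ·Cp) = 383.33/(6.74×2.41) = 23.599 K
T_out = 84.7 + 23.599 = 108.3 °C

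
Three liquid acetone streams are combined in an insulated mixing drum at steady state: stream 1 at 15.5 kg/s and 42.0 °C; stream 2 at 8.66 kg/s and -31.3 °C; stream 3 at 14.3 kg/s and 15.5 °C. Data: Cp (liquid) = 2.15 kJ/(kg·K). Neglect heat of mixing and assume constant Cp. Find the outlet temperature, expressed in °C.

Adiabatic, steady state ⇒ Σ ṁᵢCp,ᵢ(T_out − Tᵢ) = 0
Σ ṁᵢCp,ᵢTᵢ = 15.5×2.15×42.0 + 8.66×2.15×-31.3 + 14.3×2.15×15.5 = 1293.4
Σ ṁᵢCp,ᵢ = 15.5×2.15 + 8.66×2.15 + 14.3×2.15 = 82.689
T_out = 1293.4 / 82.689 = 15.642 °C

T_out = 15.6 °C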